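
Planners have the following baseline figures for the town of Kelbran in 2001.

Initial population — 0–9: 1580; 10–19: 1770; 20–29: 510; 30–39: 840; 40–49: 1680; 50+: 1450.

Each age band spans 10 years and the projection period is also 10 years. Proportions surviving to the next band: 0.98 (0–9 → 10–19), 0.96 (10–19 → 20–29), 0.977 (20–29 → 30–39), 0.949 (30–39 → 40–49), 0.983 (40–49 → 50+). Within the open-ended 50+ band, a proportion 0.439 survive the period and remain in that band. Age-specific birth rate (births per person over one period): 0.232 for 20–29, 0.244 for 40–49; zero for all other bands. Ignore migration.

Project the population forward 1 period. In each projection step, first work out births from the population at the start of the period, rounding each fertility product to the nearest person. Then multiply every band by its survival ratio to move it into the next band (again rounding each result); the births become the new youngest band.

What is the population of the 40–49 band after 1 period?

797

Period 1.
Births: 510 × 0.232 = 118 ; 1680 × 0.244 = 410 → total 528
10–19: 1580 × 0.98 = 1548
20–29: 1770 × 0.96 = 1699
30–39: 510 × 0.977 = 498
40–49: 840 × 0.949 = 797
50+: 1680 × 0.983 + 1450 × 0.439 = 1651 + 637 = 2288
Population now: 0–9=528, 10–19=1548, 20–29=1699, 30–39=498, 40–49=797, 50+=2288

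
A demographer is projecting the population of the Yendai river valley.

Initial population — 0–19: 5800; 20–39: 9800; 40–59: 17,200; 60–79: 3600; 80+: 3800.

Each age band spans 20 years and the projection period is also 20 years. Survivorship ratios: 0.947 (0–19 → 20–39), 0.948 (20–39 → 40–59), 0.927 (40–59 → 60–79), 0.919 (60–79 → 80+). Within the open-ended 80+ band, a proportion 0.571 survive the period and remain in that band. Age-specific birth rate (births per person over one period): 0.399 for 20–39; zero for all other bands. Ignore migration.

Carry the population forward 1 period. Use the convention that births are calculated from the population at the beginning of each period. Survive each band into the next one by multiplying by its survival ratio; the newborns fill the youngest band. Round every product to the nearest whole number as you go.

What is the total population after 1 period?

(Groups numbered youngest = 1 to oldest = 5.)
After projecting period 1:
Births: 9800 × 0.399 = 3910
Group 2: 5800 × 0.947 = 5493
Group 3: 9800 × 0.948 = 9290
Group 4: 17200 × 0.927 = 15944
Group 5: 3600 × 0.919 + 3800 × 0.571 = 3308 + 2170 = 5478
→ [3910, 5493, 9290, 15944, 5478]
Total after period 1: 3910 + 5493 + 9290 + 15944 + 5478 = 40115

40115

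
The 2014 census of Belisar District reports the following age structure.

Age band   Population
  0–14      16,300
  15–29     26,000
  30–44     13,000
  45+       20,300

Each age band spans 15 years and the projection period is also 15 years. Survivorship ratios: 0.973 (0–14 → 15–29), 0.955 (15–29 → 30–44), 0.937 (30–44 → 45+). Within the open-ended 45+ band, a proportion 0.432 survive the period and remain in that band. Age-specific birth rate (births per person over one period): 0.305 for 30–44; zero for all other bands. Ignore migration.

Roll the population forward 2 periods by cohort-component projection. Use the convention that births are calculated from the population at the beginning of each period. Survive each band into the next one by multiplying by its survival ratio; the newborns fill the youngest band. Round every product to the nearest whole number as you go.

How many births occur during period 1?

3965

Call the bands 1 to 4, youngest first.
[period 1]
Births: 13000 × 0.305 = 3965
Band 2: 16300 × 0.973 = 15860
Band 3: 26000 × 0.955 = 24830
Band 4: 13000 × 0.937 + 20300 × 0.432 = 12181 + 8770 = 20951
→ [3965, 15860, 24830, 20951]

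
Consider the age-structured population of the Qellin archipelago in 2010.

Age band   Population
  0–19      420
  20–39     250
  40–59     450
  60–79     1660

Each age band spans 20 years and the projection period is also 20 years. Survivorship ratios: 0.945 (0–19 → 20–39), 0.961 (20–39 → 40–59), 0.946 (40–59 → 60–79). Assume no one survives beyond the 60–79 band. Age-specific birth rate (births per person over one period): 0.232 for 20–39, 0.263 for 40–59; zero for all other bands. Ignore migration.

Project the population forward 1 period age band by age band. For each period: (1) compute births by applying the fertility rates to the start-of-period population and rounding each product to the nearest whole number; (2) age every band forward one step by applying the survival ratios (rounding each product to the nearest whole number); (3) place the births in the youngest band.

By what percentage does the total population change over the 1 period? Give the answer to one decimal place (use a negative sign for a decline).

Call the bands 1 to 4, youngest first.
Period 1.
Births: 250 * 0.232 = 58 ; 450 * 0.263 = 118 → total 176
Band 2: 420 * 0.945 = 397
Band 3: 250 * 0.961 = 240
Band 4: 450 * 0.946 = 426
→ [176, 397, 240, 426]
Total: 2780 → 1239; change = -1541; percentage change = -55.4%

-55.4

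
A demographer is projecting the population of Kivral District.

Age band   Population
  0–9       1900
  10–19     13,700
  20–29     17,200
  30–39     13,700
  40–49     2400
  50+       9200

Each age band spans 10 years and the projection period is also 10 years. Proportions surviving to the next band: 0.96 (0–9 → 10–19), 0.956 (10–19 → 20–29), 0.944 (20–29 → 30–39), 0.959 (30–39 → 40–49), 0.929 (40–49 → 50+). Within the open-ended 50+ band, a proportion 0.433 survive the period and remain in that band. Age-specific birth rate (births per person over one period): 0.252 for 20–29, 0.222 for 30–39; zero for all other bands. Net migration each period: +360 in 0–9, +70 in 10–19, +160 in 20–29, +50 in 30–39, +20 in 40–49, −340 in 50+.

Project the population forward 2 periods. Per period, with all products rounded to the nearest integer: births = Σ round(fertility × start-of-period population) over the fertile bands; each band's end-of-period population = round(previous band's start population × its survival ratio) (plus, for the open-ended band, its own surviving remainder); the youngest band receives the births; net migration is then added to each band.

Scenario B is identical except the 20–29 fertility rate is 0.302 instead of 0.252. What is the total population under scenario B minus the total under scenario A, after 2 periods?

1488

Period 1.
Births: 17200 * 0.252 = 4334  |  13700 * 0.222 = 3041 ⇒ total 7375
10–19: 1900 * 0.96 = 1824
20–29: 13700 * 0.956 = 13097
30–39: 17200 * 0.944 = 16237
40–49: 13700 * 0.959 = 13138
50+: 2400 * 0.929 + 9200 * 0.433 = 2230 + 3984 = 6214
Net migration: 0–9 + 360 → 7735; 10–19 + 70 → 1894; 20–29 + 160 → 13257; 30–39 + 50 → 16287; 40–49 + 20 → 13158; 50+ − 340 → 5874
Giving 7735 / 1894 / 13257 / 16287 / 13158 / 5874.
Period 2.
Births: 13257 * 0.252 = 3341  |  16287 * 0.222 = 3616 ⇒ total 6957
10–19: 7735 * 0.96 = 7426
20–29: 1894 * 0.956 = 1811
30–39: 13257 * 0.944 = 12515
40–49: 16287 * 0.959 = 15619
50+: 13158 * 0.929 + 5874 * 0.433 = 12224 + 2543 = 14767
Net migration: 0–9 + 360 → 7317; 10–19 + 70 → 7496; 20–29 + 160 → 1971; 30–39 + 50 → 12565; 40–49 + 20 → 15639; 50+ − 340 → 14427
Giving 7317 / 7496 / 1971 / 12565 / 15639 / 14427.
Scenario A total after 2 periods: 59415
Scenario B projection —
Period 1.
Births: 17200 * 0.302 = 5194  |  13700 * 0.222 = 3041 ⇒ total 8235
10–19: 1900 * 0.96 = 1824
20–29: 13700 * 0.956 = 13097
30–39: 17200 * 0.944 = 16237
40–49: 13700 * 0.959 = 13138
50+: 2400 * 0.929 + 9200 * 0.433 = 2230 + 3984 = 6214
Net migration: 0–9 + 360 → 8595; 10–19 + 70 → 1894; 20–29 + 160 → 13257; 30–39 + 50 → 16287; 40–49 + 20 → 13158; 50+ − 340 → 5874
Giving 8595 / 1894 / 13257 / 16287 / 13158 / 5874.
Period 2.
Births: 13257 * 0.302 = 4004  |  16287 * 0.222 = 3616 ⇒ total 7620
10–19: 8595 * 0.96 = 8251
20–29: 1894 * 0.956 = 1811
30–39: 13257 * 0.944 = 12515
40–49: 16287 * 0.959 = 15619
50+: 13158 * 0.929 + 5874 * 0.433 = 12224 + 2543 = 14767
Net migration: 0–9 + 360 → 7980; 10–19 + 70 → 8321; 20–29 + 160 → 1971; 30–39 + 50 → 12565; 40–49 + 20 → 15639; 50+ − 340 → 14427
Giving 7980 / 8321 / 1971 / 12565 / 15639 / 14427.
Scenario B total after 2 periods: 60903
Difference B − A = 60903 − 59415 = 1488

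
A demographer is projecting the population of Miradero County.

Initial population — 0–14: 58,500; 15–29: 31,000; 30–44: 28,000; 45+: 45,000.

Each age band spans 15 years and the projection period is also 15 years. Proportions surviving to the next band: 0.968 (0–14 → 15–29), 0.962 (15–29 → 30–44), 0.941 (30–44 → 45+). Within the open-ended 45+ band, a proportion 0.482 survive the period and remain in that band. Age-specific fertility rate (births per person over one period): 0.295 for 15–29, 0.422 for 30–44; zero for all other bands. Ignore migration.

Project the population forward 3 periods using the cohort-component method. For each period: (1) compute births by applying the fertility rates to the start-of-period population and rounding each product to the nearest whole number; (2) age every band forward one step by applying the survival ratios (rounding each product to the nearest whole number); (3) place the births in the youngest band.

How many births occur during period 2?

29290

— Period 1 —
Births: 31000 × 0.295 = 9145 ; 28000 × 0.422 = 11816 → 20961
15–29: 58500 × 0.968 = 56628
30–44: 31000 × 0.962 = 29822
45+: 28000 × 0.941 + 45000 × 0.482 = 26348 + 21690 = 48038
Giving 20961 / 56628 / 29822 / 48038.
— Period 2 —
Births: 56628 × 0.295 = 16705 ; 29822 × 0.422 = 12585 → 29290
15–29: 20961 × 0.968 = 20290
30–44: 56628 × 0.962 = 54476
45+: 29822 × 0.941 + 48038 × 0.482 = 28063 + 23154 = 51217
Giving 29290 / 20290 / 54476 / 51217.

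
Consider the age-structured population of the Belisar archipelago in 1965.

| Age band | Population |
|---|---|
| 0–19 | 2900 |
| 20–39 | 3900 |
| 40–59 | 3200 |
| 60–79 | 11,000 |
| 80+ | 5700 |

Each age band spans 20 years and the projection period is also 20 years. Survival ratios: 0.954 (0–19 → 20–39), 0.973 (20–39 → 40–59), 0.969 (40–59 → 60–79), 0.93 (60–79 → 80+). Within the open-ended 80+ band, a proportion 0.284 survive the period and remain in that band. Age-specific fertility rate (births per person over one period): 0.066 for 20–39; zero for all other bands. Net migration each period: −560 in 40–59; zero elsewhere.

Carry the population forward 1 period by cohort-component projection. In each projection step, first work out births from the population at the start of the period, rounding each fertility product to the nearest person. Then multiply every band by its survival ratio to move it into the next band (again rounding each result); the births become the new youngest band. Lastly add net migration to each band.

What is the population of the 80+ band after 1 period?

After projecting period 1:
Births: 3900 * 0.066 = 257
20–39: 2900 * 0.954 = 2767
40–59: 3900 * 0.973 = 3795
60–79: 3200 * 0.969 = 3101
80+: 11000 * 0.93 + 5700 * 0.284 = 10230 + 1619 = 11849
Net migration: 40–59 − 560 → 3235
End of period: [257, 2767, 3235, 3101, 11849]

11849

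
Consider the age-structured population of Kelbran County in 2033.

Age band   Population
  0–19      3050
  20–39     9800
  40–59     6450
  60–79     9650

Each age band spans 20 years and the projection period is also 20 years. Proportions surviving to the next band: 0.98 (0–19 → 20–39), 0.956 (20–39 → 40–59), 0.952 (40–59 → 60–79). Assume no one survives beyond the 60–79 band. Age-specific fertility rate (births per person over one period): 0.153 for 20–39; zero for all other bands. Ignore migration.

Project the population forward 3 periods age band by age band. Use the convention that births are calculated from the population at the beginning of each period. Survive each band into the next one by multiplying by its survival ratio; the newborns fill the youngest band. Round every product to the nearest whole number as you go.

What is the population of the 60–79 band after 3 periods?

2720

After projecting period 1:
Births: 9800 × 0.153 = 1499
20–39: 3050 × 0.98 = 2989
40–59: 9800 × 0.956 = 9369
60–79: 6450 × 0.952 = 6140
Giving 1499 / 2989 / 9369 / 6140.
After projecting period 2:
Births: 2989 × 0.153 = 457
20–39: 1499 × 0.98 = 1469
40–59: 2989 × 0.956 = 2857
60–79: 9369 × 0.952 = 8919
Giving 457 / 1469 / 2857 / 8919.
After projecting period 3:
Births: 1469 × 0.153 = 225
20–39: 457 × 0.98 = 448
40–59: 1469 × 0.956 = 1404
60–79: 2857 × 0.952 = 2720
Giving 225 / 448 / 1404 / 2720.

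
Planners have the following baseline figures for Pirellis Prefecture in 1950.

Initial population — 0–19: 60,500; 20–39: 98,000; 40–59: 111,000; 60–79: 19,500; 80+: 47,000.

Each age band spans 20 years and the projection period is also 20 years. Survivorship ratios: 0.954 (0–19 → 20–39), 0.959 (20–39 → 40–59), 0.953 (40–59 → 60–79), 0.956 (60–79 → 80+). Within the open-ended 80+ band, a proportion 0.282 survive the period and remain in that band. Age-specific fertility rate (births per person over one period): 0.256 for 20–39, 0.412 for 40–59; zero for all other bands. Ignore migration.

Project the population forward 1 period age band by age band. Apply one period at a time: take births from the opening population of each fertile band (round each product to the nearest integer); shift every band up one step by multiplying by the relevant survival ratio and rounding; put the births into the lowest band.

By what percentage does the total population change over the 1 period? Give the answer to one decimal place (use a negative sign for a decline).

7.2

(Bands numbered youngest = 1 to oldest = 5.)
— Period 1 —
Births: 98000 × 0.256 = 25088  |  111000 × 0.412 = 45732 ⇒ total 70820
Band 2: 60500 × 0.954 = 57717
Band 3: 98000 × 0.959 = 93982
Band 4: 111000 × 0.953 = 105783
Band 5: 19500 × 0.956 + 47000 × 0.282 = 18642 + 13254 = 31896
→ [70820, 57717, 93982, 105783, 31896]
Total: 336000 → 360198; change = 24198; percentage change = 7.2%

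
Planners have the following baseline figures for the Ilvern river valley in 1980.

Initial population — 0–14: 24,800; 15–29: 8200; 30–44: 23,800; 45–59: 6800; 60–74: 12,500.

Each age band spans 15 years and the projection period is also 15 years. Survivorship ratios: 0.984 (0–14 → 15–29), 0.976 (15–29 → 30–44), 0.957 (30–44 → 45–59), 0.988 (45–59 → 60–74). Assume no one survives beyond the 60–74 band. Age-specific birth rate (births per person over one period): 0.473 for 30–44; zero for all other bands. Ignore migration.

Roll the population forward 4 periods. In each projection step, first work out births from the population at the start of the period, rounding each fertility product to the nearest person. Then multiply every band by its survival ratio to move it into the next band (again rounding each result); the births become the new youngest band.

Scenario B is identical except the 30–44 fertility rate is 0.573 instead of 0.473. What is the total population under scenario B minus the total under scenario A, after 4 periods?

[period 1]
Births: 23800 × 0.473 = 11257
15–29: 24800 × 0.984 = 24403
30–44: 8200 × 0.976 = 8003
45–59: 23800 × 0.957 = 22777
60–74: 6800 × 0.988 = 6718
End of period: [11257, 24403, 8003, 22777, 6718]
[period 2]
Births: 8003 × 0.473 = 3785
15–29: 11257 × 0.984 = 11077
30–44: 24403 × 0.976 = 23817
45–59: 8003 × 0.957 = 7659
60–74: 22777 × 0.988 = 22504
End of period: [3785, 11077, 23817, 7659, 22504]
[period 3]
Births: 23817 × 0.473 = 11265
15–29: 3785 × 0.984 = 3724
30–44: 11077 × 0.976 = 10811
45–59: 23817 × 0.957 = 22793
60–74: 7659 × 0.988 = 7567
End of period: [11265, 3724, 10811, 22793, 7567]
[period 4]
Births: 10811 × 0.473 = 5114
15–29: 11265 × 0.984 = 11085
30–44: 3724 × 0.976 = 3635
45–59: 10811 × 0.957 = 10346
60–74: 22793 × 0.988 = 22519
End of period: [5114, 11085, 3635, 10346, 22519]
Scenario A total after 4 periods: 52699
Scenario B projection —
[period 1]
Births: 23800 × 0.573 = 13637
15–29: 24800 × 0.984 = 24403
30–44: 8200 × 0.976 = 8003
45–59: 23800 × 0.957 = 22777
60–74: 6800 × 0.988 = 6718
End of period: [13637, 24403, 8003, 22777, 6718]
[period 2]
Births: 8003 × 0.573 = 4586
15–29: 13637 × 0.984 = 13419
30–44: 24403 × 0.976 = 23817
45–59: 8003 × 0.957 = 7659
60–74: 22777 × 0.988 = 22504
End of period: [4586, 13419, 23817, 7659, 22504]
[period 3]
Births: 23817 × 0.573 = 13647
15–29: 4586 × 0.984 = 4513
30–44: 13419 × 0.976 = 13097
45–59: 23817 × 0.957 = 22793
60–74: 7659 × 0.988 = 7567
End of period: [13647, 4513, 13097, 22793, 7567]
[period 4]
Births: 13097 × 0.573 = 7505
15–29: 13647 × 0.984 = 13429
30–44: 4513 × 0.976 = 4405
45–59: 13097 × 0.957 = 12534
60–74: 22793 × 0.988 = 22519
End of period: [7505, 13429, 4405, 12534, 22519]
Scenario B total after 4 periods: 60392
Difference B − A = 60392 − 52699 = 7693

7693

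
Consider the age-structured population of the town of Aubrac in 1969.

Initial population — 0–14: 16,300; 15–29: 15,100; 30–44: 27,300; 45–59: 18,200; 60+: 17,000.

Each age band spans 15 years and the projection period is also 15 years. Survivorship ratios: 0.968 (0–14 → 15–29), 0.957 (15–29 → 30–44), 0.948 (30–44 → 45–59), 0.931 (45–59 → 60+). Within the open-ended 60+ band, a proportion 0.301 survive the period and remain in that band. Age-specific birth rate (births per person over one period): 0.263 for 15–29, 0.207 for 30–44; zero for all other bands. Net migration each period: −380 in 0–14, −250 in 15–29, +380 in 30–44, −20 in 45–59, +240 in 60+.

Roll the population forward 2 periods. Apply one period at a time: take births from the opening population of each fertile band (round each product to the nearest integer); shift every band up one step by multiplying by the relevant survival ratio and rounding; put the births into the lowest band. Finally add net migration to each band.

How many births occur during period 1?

9622

— Period 1 —
Births: 15100 × 0.263 = 3971 ; 27300 × 0.207 = 5651 → total 9622
15–29: 16300 × 0.968 = 15778
30–44: 15100 × 0.957 = 14451
45–59: 27300 × 0.948 = 25880
60+: 18200 × 0.931 + 17000 × 0.301 = 16944 + 5117 = 22061
Net migration: 0–14 − 380 → 9242; 15–29 − 250 → 15528; 30–44 + 380 → 14831; 45–59 − 20 → 25860; 60+ + 240 → 22301
End of period: [9242, 15528, 14831, 25860, 22301]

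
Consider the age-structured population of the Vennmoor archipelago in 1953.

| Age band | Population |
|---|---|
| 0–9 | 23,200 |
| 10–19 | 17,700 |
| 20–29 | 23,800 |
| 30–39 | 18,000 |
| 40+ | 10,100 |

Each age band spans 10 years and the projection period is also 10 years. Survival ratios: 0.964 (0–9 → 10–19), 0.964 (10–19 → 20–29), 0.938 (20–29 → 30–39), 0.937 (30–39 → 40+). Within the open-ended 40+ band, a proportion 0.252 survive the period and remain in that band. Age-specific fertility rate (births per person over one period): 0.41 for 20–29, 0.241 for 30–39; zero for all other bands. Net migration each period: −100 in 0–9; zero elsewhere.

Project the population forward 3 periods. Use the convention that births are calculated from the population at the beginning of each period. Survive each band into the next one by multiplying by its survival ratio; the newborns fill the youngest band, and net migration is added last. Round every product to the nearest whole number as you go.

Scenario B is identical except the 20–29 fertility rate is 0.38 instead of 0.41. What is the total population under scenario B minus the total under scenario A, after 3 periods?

-1804

(Groups numbered youngest = 1 to oldest = 5.)
— Period 1 —
Births: 23800 × 0.41 = 9758, 18000 × 0.241 = 4338 — total 14096
Group 2: 23200 × 0.964 = 22365
Group 3: 17700 × 0.964 = 17063
Group 4: 23800 × 0.938 = 22324
Group 5: 18000 × 0.937 + 10100 × 0.252 = 16866 + 2545 = 19411
Net migration: Group 1 − 100 → 13996
Population now: 0–9=13996, 10–19=22365, 20–29=17063, 30–39=22324, 40+=19411
— Period 2 —
Births: 17063 × 0.41 = 6996, 22324 × 0.241 = 5380 — total 12376
Group 2: 13996 × 0.964 = 13492
Group 3: 22365 × 0.964 = 21560
Group 4: 17063 × 0.938 = 16005
Group 5: 22324 × 0.937 + 19411 × 0.252 = 20918 + 4892 = 25810
Net migration: Group 1 − 100 → 12276
Population now: 0–9=12276, 10–19=13492, 20–29=21560, 30–39=16005, 40+=25810
— Period 3 —
Births: 21560 × 0.41 = 8840, 16005 × 0.241 = 3857 — total 12697
Group 2: 12276 × 0.964 = 11834
Group 3: 13492 × 0.964 = 13006
Group 4: 21560 × 0.938 = 20223
Group 5: 16005 × 0.937 + 25810 × 0.252 = 14997 + 6504 = 21501
Net migration: Group 1 − 100 → 12597
Population now: 0–9=12597, 10–19=11834, 20–29=13006, 30–39=20223, 40+=21501
Scenario A total after 3 periods: 79161
Scenario B projection —
— Period 1 —
Births: 23800 × 0.38 = 9044, 18000 × 0.241 = 4338 — total 13382
Group 2: 23200 × 0.964 = 22365
Group 3: 17700 × 0.964 = 17063
Group 4: 23800 × 0.938 = 22324
Group 5: 18000 × 0.937 + 10100 × 0.252 = 16866 + 2545 = 19411
Net migration: Group 1 − 100 → 13282
Population now: 0–9=13282, 10–19=22365, 20–29=17063, 30–39=22324, 40+=19411
— Period 2 —
Births: 17063 × 0.38 = 6484, 22324 × 0.241 = 5380 — total 11864
Group 2: 13282 × 0.964 = 12804
Group 3: 22365 × 0.964 = 21560
Group 4: 17063 × 0.938 = 16005
Group 5: 22324 × 0.937 + 19411 × 0.252 = 20918 + 4892 = 25810
Net migration: Group 1 − 100 → 11764
Population now: 0–9=11764, 10–19=12804, 20–29=21560, 30–39=16005, 40+=25810
— Period 3 —
Births: 21560 × 0.38 = 8193, 16005 × 0.241 = 3857 — total 12050
Group 2: 11764 × 0.964 = 11340
Group 3: 12804 × 0.964 = 12343
Group 4: 21560 × 0.938 = 20223
Group 5: 16005 × 0.937 + 25810 × 0.252 = 14997 + 6504 = 21501
Net migration: Group 1 − 100 → 11950
Population now: 0–9=11950, 10–19=11340, 20–29=12343, 30–39=20223, 40+=21501
Scenario B total after 3 periods: 77357
Difference B − A = 77357 − 79161 = -1804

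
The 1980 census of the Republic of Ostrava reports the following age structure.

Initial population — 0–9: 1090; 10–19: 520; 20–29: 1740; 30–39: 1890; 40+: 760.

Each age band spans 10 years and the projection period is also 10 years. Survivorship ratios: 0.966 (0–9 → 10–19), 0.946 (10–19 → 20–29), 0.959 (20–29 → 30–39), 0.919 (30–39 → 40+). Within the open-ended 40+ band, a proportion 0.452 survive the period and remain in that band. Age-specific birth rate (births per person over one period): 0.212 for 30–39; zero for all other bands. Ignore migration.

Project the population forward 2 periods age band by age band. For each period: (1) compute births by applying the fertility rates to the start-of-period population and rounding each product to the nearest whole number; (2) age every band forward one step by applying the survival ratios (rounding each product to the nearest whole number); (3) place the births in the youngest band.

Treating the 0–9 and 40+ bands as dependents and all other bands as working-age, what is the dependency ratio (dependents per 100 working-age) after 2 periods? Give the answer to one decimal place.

— Period 1 —
Births: 1890 * 0.212 = 401
10–19: 1090 * 0.966 = 1053
20–29: 520 * 0.946 = 492
30–39: 1740 * 0.959 = 1669
40+: 1890 * 0.919 + 760 * 0.452 = 1737 + 344 = 2081
Population now: 0–9=401, 10–19=1053, 20–29=492, 30–39=1669, 40+=2081
— Period 2 —
Births: 1669 * 0.212 = 354
10–19: 401 * 0.966 = 387
20–29: 1053 * 0.946 = 996
30–39: 492 * 0.959 = 472
40+: 1669 * 0.919 + 2081 * 0.452 = 1534 + 941 = 2475
Population now: 0–9=354, 10–19=387, 20–29=996, 30–39=472, 40+=2475
Dependents (band 0–9 + band 40+) = 354 + 2475 = 2829; working-age = 1855; ratio = 2829/1855 × 100 = 152.5

152.5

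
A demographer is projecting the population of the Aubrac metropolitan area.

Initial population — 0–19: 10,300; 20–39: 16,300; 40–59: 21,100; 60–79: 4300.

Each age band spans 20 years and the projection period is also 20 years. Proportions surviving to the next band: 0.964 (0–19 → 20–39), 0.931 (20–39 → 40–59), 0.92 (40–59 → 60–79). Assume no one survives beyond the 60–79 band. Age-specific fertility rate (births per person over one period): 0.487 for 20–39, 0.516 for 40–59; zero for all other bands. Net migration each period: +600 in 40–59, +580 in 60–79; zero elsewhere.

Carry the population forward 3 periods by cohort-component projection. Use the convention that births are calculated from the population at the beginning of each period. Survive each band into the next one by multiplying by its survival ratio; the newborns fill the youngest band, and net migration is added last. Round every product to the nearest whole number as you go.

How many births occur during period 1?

18826

Call the bands 1 to 4, youngest first.
— Period 1 —
Births: 16300 * 0.487 = 7938 ; 21100 * 0.516 = 10888 → 18826
Band 2: 10300 * 0.964 = 9929
Band 3: 16300 * 0.931 = 15175
Band 4: 21100 * 0.92 = 19412
Net migration: Band 3 + 600 → 15775; Band 4 + 580 → 19992
Giving 18826 / 9929 / 15775 / 19992.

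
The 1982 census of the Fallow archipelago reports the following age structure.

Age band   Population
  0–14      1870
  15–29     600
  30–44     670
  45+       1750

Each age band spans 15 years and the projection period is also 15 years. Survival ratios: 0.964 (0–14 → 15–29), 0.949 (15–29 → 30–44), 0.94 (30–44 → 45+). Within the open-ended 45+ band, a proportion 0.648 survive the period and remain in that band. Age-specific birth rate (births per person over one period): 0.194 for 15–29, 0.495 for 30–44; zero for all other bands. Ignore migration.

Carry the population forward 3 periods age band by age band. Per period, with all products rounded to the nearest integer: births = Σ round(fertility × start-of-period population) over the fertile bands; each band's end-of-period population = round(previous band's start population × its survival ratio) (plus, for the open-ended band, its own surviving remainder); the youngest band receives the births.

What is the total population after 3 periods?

Period 1.
Births: 600 × 0.194 = 116  |  670 × 0.495 = 332 — total 448
15–29: 1870 × 0.964 = 1803
30–44: 600 × 0.949 = 569
45+: 670 × 0.94 + 1750 × 0.648 = 630 + 1134 = 1764
End of period: [448, 1803, 569, 1764]
Period 2.
Births: 1803 × 0.194 = 350  |  569 × 0.495 = 282 — total 632
15–29: 448 × 0.964 = 432
30–44: 1803 × 0.949 = 1711
45+: 569 × 0.94 + 1764 × 0.648 = 535 + 1143 = 1678
End of period: [632, 432, 1711, 1678]
Period 3.
Births: 432 × 0.194 = 84  |  1711 × 0.495 = 847 — total 931
15–29: 632 × 0.964 = 609
30–44: 432 × 0.949 = 410
45+: 1711 × 0.94 + 1678 × 0.648 = 1608 + 1087 = 2695
End of period: [931, 609, 410, 2695]
Total after period 3: 931 + 609 + 410 + 2695 = 4645

4645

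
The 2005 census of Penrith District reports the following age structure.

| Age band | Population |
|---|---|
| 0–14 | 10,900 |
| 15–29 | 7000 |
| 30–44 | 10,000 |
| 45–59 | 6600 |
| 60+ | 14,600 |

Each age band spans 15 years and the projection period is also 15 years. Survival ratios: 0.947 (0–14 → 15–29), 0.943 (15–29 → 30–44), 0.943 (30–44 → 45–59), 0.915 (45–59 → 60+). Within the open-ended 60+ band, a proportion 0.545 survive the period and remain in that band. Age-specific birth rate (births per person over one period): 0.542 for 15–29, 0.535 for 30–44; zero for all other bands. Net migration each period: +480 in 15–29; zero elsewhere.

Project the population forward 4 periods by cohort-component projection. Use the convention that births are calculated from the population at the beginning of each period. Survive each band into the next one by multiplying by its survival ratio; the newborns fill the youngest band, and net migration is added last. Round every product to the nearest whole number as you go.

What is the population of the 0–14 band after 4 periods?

Period 1.
Births: 7000 * 0.542 = 3794  |  10000 * 0.535 = 5350 ⇒ total 9144
15–29: 10900 * 0.947 = 10322
30–44: 7000 * 0.943 = 6601
45–59: 10000 * 0.943 = 9430
60+: 6600 * 0.915 + 14600 * 0.545 = 6039 + 7957 = 13996
Net migration: 15–29 + 480 → 10802
End of period: [9144, 10802, 6601, 9430, 13996]
Period 2.
Births: 10802 * 0.542 = 5855  |  6601 * 0.535 = 3532 ⇒ total 9387
15–29: 9144 * 0.947 = 8659
30–44: 10802 * 0.943 = 10186
45–59: 6601 * 0.943 = 6225
60+: 9430 * 0.915 + 13996 * 0.545 = 8628 + 7628 = 16256
Net migration: 15–29 + 480 → 9139
End of period: [9387, 9139, 10186, 6225, 16256]
Period 3.
Births: 9139 * 0.542 = 4953  |  10186 * 0.535 = 5450 ⇒ total 10403
15–29: 9387 * 0.947 = 8889
30–44: 9139 * 0.943 = 8618
45–59: 10186 * 0.943 = 9605
60+: 6225 * 0.915 + 16256 * 0.545 = 5696 + 8860 = 14556
Net migration: 15–29 + 480 → 9369
End of period: [10403, 9369, 8618, 9605, 14556]
Period 4.
Births: 9369 * 0.542 = 5078  |  8618 * 0.535 = 4611 ⇒ total 9689
15–29: 10403 * 0.947 = 9852
30–44: 9369 * 0.943 = 8835
45–59: 8618 * 0.943 = 8127
60+: 9605 * 0.915 + 14556 * 0.545 = 8789 + 7933 = 16722
Net migration: 15–29 + 480 → 10332
End of period: [9689, 10332, 8835, 8127, 16722]

9689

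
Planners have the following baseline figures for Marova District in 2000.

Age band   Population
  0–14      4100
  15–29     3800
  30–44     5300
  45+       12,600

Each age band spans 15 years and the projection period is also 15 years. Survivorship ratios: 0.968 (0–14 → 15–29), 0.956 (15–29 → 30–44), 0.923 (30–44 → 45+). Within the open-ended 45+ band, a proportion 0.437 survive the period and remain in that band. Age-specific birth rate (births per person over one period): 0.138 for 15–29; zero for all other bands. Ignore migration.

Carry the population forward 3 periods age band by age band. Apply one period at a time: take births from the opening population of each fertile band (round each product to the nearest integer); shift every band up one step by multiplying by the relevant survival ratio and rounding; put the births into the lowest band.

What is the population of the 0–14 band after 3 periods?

70

Numbering the bands 1..4 from youngest to oldest:
[period 1]
Births: 3800 * 0.138 = 524
Band 2: 4100 * 0.968 = 3969
Band 3: 3800 * 0.956 = 3633
Band 4: 5300 * 0.923 + 12600 * 0.437 = 4892 + 5506 = 10398
Giving 524 / 3969 / 3633 / 10398.
[period 2]
Births: 3969 * 0.138 = 548
Band 2: 524 * 0.968 = 507
Band 3: 3969 * 0.956 = 3794
Band 4: 3633 * 0.923 + 10398 * 0.437 = 3353 + 4544 = 7897
Giving 548 / 507 / 3794 / 7897.
[period 3]
Births: 507 * 0.138 = 70
Band 2: 548 * 0.968 = 530
Band 3: 507 * 0.956 = 485
Band 4: 3794 * 0.923 + 7897 * 0.437 = 3502 + 3451 = 6953
Giving 70 / 530 / 485 / 6953.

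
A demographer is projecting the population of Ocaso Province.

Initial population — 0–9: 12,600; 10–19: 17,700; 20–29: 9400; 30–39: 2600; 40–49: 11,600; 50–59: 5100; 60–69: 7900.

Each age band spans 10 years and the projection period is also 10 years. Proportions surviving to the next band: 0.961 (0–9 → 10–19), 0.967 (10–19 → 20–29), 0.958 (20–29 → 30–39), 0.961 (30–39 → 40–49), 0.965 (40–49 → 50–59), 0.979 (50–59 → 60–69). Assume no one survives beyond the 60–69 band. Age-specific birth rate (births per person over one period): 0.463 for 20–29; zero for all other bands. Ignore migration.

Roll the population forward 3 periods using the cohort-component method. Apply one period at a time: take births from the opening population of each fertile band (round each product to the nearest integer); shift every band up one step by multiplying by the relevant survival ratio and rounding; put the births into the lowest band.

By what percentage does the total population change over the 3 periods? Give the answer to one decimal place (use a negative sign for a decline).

Period 1:
Births: 9400 × 0.463 = 4352
10–19: 12600 × 0.961 = 12109
20–29: 17700 × 0.967 = 17116
30–39: 9400 × 0.958 = 9005
40–49: 2600 × 0.961 = 2499
50–59: 11600 × 0.965 = 11194
60–69: 5100 × 0.979 = 4993
Population now: 0–9=4352, 10–19=12109, 20–29=17116, 30–39=9005, 40–49=2499, 50–59=11194, 60–69=4993
Period 2:
Births: 17116 × 0.463 = 7925
10–19: 4352 × 0.961 = 4182
20–29: 12109 × 0.967 = 11709
30–39: 17116 × 0.958 = 16397
40–49: 9005 × 0.961 = 8654
50–59: 2499 × 0.965 = 2412
60–69: 11194 × 0.979 = 10959
Population now: 0–9=7925, 10–19=4182, 20–29=11709, 30–39=16397, 40–49=8654, 50–59=2412, 60–69=10959
Period 3:
Births: 11709 × 0.463 = 5421
10–19: 7925 × 0.961 = 7616
20–29: 4182 × 0.967 = 4044
30–39: 11709 × 0.958 = 11217
40–49: 16397 × 0.961 = 15758
50–59: 8654 × 0.965 = 8351
60–69: 2412 × 0.979 = 2361
Population now: 0–9=5421, 10–19=7616, 20–29=4044, 30–39=11217, 40–49=15758, 50–59=8351, 60–69=2361
Total: 66900 → 54768; change = -12132; percentage change = -18.1%

-18.1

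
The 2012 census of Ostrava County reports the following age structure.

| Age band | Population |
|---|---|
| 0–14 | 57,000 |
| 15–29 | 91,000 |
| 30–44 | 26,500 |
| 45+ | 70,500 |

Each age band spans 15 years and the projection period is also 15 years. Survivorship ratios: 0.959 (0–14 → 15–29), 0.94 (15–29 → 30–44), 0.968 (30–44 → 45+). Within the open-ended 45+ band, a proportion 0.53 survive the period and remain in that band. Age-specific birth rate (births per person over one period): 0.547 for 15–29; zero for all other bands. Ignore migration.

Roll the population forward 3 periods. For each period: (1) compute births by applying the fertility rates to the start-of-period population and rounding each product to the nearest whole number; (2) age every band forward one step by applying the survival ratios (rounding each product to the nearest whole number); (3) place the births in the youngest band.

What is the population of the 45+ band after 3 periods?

111326

Let band 1 be 0–14 through band 4 = 45+.
— Period 1 —
Births: 91000 * 0.547 = 49777
Band 2: 57000 * 0.959 = 54663
Band 3: 91000 * 0.94 = 85540
Band 4: 26500 * 0.968 + 70500 * 0.53 = 25652 + 37365 = 63017
End of period: [49777, 54663, 85540, 63017]
— Period 2 —
Births: 54663 * 0.547 = 29901
Band 2: 49777 * 0.959 = 47736
Band 3: 54663 * 0.94 = 51383
Band 4: 85540 * 0.968 + 63017 * 0.53 = 82803 + 33399 = 116202
End of period: [29901, 47736, 51383, 116202]
— Period 3 —
Births: 47736 * 0.547 = 26112
Band 2: 29901 * 0.959 = 28675
Band 3: 47736 * 0.94 = 44872
Band 4: 51383 * 0.968 + 116202 * 0.53 = 49739 + 61587 = 111326
End of period: [26112, 28675, 44872, 111326]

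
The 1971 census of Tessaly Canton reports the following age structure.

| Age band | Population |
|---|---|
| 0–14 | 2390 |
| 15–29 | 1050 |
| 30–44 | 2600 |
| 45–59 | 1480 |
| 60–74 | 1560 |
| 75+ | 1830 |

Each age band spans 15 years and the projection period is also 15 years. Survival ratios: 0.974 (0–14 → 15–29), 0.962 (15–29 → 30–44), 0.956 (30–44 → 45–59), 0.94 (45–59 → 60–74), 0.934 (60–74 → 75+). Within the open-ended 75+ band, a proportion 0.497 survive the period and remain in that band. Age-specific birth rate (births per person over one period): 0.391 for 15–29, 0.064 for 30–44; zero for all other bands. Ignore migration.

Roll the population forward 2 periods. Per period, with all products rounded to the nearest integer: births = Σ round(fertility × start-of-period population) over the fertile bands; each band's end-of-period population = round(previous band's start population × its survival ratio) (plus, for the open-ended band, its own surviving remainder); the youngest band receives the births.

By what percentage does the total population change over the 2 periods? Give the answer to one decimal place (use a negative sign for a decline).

Numbering the groups 1..6 from youngest to oldest:
— Period 1 —
Births: 1050 × 0.391 = 411, 2600 × 0.064 = 166 → total 577
Group 2: 2390 × 0.974 = 2328
Group 3: 1050 × 0.962 = 1010
Group 4: 2600 × 0.956 = 2486
Group 5: 1480 × 0.94 = 1391
Group 6: 1560 × 0.934 + 1830 × 0.497 = 1457 + 910 = 2367
→ [577, 2328, 1010, 2486, 1391, 2367]
— Period 2 —
Births: 2328 × 0.391 = 910, 1010 × 0.064 = 65 → total 975
Group 2: 577 × 0.974 = 562
Group 3: 2328 × 0.962 = 2240
Group 4: 1010 × 0.956 = 966
Group 5: 2486 × 0.94 = 2337
Group 6: 1391 × 0.934 + 2367 × 0.497 = 1299 + 1176 = 2475
→ [975, 562, 2240, 966, 2337, 2475]
Total: 10910 → 9555; change = -1355; percentage change = -12.4%

-12.4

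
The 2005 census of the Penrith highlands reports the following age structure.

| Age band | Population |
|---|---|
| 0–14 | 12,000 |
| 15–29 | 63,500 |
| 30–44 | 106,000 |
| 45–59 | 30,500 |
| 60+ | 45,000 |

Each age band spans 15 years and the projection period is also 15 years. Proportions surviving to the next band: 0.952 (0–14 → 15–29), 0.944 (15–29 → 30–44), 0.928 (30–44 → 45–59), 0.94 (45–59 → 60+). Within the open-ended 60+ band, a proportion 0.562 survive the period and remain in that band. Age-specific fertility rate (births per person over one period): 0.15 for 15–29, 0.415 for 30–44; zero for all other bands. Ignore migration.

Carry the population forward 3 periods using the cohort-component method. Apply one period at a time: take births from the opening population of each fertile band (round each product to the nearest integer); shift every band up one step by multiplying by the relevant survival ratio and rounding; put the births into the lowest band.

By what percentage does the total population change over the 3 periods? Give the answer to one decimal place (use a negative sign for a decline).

(Bands numbered youngest = 1 to oldest = 5.)
Period 1.
Births: 63500 × 0.15 = 9525 ; 106000 × 0.415 = 43990 → 53515
Band 2: 12000 × 0.952 = 11424
Band 3: 63500 × 0.944 = 59944
Band 4: 106000 × 0.928 = 98368
Band 5: 30500 × 0.94 + 45000 × 0.562 = 28670 + 25290 = 53960
Population now: 0–14=53515, 15–29=11424, 30–44=59944, 45–59=98368, 60+=53960
Period 2.
Births: 11424 × 0.15 = 1714 ; 59944 × 0.415 = 24877 → 26591
Band 2: 53515 × 0.952 = 50946
Band 3: 11424 × 0.944 = 10784
Band 4: 59944 × 0.928 = 55628
Band 5: 98368 × 0.94 + 53960 × 0.562 = 92466 + 30326 = 122792
Population now: 0–14=26591, 15–29=50946, 30–44=10784, 45–59=55628, 60+=122792
Period 3.
Births: 50946 × 0.15 = 7642 ; 10784 × 0.415 = 4475 → 12117
Band 2: 26591 × 0.952 = 25315
Band 3: 50946 × 0.944 = 48093
Band 4: 10784 × 0.928 = 10008
Band 5: 55628 × 0.94 + 122792 × 0.562 = 52290 + 69009 = 121299
Population now: 0–14=12117, 15–29=25315, 30–44=48093, 45–59=10008, 60+=121299
Total: 257000 → 216832; change = -40168; percentage change = -15.6%

-15.6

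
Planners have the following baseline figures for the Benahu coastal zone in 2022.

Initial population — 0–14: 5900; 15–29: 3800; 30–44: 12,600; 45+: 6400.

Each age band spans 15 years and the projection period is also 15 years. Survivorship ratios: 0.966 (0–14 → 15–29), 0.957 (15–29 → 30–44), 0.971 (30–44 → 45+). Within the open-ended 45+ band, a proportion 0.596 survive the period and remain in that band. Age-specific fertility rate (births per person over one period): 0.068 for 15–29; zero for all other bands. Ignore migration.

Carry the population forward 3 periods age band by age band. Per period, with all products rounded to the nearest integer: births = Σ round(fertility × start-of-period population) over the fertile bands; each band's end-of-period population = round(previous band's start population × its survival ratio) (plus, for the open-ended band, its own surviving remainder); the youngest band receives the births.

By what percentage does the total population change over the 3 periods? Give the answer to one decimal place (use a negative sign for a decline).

Period 1:
Births: 3800 × 0.068 = 258
15–29: 5900 × 0.966 = 5699
30–44: 3800 × 0.957 = 3637
45+: 12600 × 0.971 + 6400 × 0.596 = 12235 + 3814 = 16049
Population now: 0–14=258, 15–29=5699, 30–44=3637, 45+=16049
Period 2:
Births: 5699 × 0.068 = 388
15–29: 258 × 0.966 = 249
30–44: 5699 × 0.957 = 5454
45+: 3637 × 0.971 + 16049 × 0.596 = 3532 + 9565 = 13097
Population now: 0–14=388, 15–29=249, 30–44=5454, 45+=13097
Period 3:
Births: 249 × 0.068 = 17
15–29: 388 × 0.966 = 375
30–44: 249 × 0.957 = 238
45+: 5454 × 0.971 + 13097 × 0.596 = 5296 + 7806 = 13102
Population now: 0–14=17, 15–29=375, 30–44=238, 45+=13102
Total: 28700 → 13732; change = -14968; percentage change = -52.2%

-52.2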